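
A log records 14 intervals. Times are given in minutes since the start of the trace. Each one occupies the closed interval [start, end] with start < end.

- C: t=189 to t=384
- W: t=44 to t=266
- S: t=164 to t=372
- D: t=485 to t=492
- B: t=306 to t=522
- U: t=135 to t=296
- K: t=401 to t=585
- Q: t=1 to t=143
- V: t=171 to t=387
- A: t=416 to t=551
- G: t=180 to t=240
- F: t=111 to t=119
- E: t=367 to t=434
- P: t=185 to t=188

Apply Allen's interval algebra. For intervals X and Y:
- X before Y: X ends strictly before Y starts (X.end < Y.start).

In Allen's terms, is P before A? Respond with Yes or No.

Yes

P = [t=185, t=188], A = [t=416, t=551].
Actual relation of P to A: before.
Asked whether 'before' holds → Yes.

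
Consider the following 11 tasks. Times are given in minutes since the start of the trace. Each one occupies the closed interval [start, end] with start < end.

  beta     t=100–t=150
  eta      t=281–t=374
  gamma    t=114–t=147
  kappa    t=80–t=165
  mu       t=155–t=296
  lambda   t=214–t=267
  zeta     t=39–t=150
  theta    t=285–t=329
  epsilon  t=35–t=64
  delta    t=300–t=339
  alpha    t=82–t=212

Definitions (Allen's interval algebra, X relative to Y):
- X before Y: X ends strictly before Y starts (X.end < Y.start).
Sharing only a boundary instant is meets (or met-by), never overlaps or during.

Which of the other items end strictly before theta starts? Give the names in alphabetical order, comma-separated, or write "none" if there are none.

alpha, beta, epsilon, gamma, kappa, lambda, zeta

Target theta = [t=285, t=329].
alpha [t=82, t=212] → before → yes.
beta [t=100, t=150] → before → yes.
delta [t=300, t=339] → overlapped-by → no.
epsilon [t=35, t=64] → before → yes.
eta [t=281, t=374] → contains → no.
gamma [t=114, t=147] → before → yes.
kappa [t=80, t=165] → before → yes.
lambda [t=214, t=267] → before → yes.
mu [t=155, t=296] → overlaps → no.
zeta [t=39, t=150] → before → yes.
Result: alpha, beta, epsilon, gamma, kappa, lambda, zeta.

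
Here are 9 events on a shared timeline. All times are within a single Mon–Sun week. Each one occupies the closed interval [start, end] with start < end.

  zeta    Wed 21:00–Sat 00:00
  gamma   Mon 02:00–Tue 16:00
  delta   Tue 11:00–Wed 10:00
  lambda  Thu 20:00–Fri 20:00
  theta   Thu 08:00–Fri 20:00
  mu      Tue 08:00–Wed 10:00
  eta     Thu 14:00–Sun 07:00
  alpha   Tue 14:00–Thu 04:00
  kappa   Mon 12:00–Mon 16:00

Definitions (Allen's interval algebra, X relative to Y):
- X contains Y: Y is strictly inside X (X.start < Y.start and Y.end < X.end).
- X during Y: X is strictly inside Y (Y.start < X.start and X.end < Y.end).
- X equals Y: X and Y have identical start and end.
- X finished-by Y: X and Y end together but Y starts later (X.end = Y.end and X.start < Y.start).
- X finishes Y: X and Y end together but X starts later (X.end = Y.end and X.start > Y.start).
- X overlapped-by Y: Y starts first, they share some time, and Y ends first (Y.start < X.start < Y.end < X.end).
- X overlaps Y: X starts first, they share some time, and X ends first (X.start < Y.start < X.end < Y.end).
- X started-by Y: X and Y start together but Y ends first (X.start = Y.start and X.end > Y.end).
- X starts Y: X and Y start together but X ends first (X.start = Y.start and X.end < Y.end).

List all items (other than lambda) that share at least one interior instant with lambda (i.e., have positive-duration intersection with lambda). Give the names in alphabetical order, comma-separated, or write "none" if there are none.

Target lambda = [Thu 20:00, Fri 20:00].
alpha [Tue 14:00, Thu 04:00] → before → no.
delta [Tue 11:00, Wed 10:00] → before → no.
eta [Thu 14:00, Sun 07:00] → contains → yes.
gamma [Mon 02:00, Tue 16:00] → before → no.
kappa [Mon 12:00, Mon 16:00] → before → no.
mu [Tue 08:00, Wed 10:00] → before → no.
theta [Thu 08:00, Fri 20:00] → finished-by → yes.
zeta [Wed 21:00, Sat 00:00] → contains → yes.
Result: eta, theta, zeta.

eta, theta, zeta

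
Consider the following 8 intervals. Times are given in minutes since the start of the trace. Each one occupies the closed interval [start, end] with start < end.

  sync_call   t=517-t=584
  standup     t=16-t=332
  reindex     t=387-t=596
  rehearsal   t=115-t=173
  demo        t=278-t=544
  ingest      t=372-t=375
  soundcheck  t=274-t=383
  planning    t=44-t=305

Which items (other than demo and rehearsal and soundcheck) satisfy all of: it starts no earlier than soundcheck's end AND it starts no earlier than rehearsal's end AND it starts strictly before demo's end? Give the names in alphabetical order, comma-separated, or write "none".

reindex, sync_call

Conditions: its start is no earlier than soundcheck's end (X.start >= t=383) AND its start is no earlier than rehearsal's end (X.start >= t=173) AND its start is strictly before demo's end (X.start < t=544).
ingest: start t=372 >= t=383? ✗; start t=372 >= t=173? ✓; start t=372 < t=544? ✓ → no.
planning: start t=44 >= t=383? ✗; start t=44 >= t=173? ✗; start t=44 < t=544? ✓ → no.
reindex: start t=387 >= t=383? ✓; start t=387 >= t=173? ✓; start t=387 < t=544? ✓ → yes.
standup: start t=16 >= t=383? ✗; start t=16 >= t=173? ✗; start t=16 < t=544? ✓ → no.
sync_call: start t=517 >= t=383? ✓; start t=517 >= t=173? ✓; start t=517 < t=544? ✓ → yes.
Result: reindex, sync_call.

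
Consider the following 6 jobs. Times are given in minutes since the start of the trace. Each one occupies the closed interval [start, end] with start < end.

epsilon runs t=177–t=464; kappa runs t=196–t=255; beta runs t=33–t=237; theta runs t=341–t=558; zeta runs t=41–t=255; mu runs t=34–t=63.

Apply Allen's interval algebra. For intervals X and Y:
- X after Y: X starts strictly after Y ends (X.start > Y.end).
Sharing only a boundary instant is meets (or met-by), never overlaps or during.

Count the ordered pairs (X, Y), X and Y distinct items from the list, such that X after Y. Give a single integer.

6

Checking all 30 ordered pairs for relation 'after'; matching pairs in alphabetical order:
(epsilon, mu): epsilon after mu ✓
(kappa, mu): kappa after mu ✓
(theta, beta): theta after beta ✓
(theta, kappa): theta after kappa ✓
(theta, mu): theta after mu ✓
(theta, zeta): theta after zeta ✓
Count: 6.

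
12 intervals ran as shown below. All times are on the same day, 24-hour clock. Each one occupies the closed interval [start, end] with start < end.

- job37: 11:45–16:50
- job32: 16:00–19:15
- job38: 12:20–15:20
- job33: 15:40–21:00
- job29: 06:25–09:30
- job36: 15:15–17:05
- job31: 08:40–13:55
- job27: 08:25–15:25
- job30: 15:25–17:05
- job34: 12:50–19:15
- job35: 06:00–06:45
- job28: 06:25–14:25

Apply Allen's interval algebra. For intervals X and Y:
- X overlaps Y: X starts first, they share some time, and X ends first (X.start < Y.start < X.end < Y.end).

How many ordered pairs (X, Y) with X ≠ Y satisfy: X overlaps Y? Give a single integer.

Checking all 132 ordered pairs for relation 'overlaps'; matching pairs in alphabetical order:
(job27, job34): job27 overlaps job34 ✓
(job27, job36): job27 overlaps job36 ✓
(job27, job37): job27 overlaps job37 ✓
(job28, job27): job28 overlaps job27 ✓
(job28, job34): job28 overlaps job34 ✓
(job28, job37): job28 overlaps job37 ✓
(job28, job38): job28 overlaps job38 ✓
(job29, job27): job29 overlaps job27 ✓
(job29, job31): job29 overlaps job31 ✓
(job30, job32): job30 overlaps job32 ✓
(job30, job33): job30 overlaps job33 ✓
(job31, job34): job31 overlaps job34 ✓
(job31, job37): job31 overlaps job37 ✓
(job31, job38): job31 overlaps job38 ✓
(job34, job33): job34 overlaps job33 ✓
(job35, job28): job35 overlaps job28 ✓
(job35, job29): job35 overlaps job29 ✓
(job36, job32): job36 overlaps job32 ✓
(job36, job33): job36 overlaps job33 ✓
(job37, job30): job37 overlaps job30 ✓
(job37, job32): job37 overlaps job32 ✓
(job37, job33): job37 overlaps job33 ✓
(job37, job34): job37 overlaps job34 ✓
(job37, job36): job37 overlaps job36 ✓
... plus 2 further pairs not listed.
Count: 26.

26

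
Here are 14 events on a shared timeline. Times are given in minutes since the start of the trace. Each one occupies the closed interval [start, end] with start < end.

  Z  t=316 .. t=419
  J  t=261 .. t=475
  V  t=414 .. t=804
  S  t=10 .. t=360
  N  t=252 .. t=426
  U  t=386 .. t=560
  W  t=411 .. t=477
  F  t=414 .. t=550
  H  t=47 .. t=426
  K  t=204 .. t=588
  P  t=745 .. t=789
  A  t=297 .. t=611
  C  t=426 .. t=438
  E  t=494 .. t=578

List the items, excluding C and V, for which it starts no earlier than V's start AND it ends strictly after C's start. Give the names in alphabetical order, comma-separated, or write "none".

Conditions: its start is no earlier than V's start (X.start >= t=414) AND its end is strictly after C's start (X.end > t=426).
A: start t=297 >= t=414? ✗; end t=611 > t=426? ✓ → no.
E: start t=494 >= t=414? ✓; end t=578 > t=426? ✓ → yes.
F: start t=414 >= t=414? ✓; end t=550 > t=426? ✓ → yes.
H: start t=47 >= t=414? ✗; end t=426 > t=426? ✗ → no.
J: start t=261 >= t=414? ✗; end t=475 > t=426? ✓ → no.
K: start t=204 >= t=414? ✗; end t=588 > t=426? ✓ → no.
N: start t=252 >= t=414? ✗; end t=426 > t=426? ✗ → no.
P: start t=745 >= t=414? ✓; end t=789 > t=426? ✓ → yes.
S: start t=10 >= t=414? ✗; end t=360 > t=426? ✗ → no.
U: start t=386 >= t=414? ✗; end t=560 > t=426? ✓ → no.
W: start t=411 >= t=414? ✗; end t=477 > t=426? ✓ → no.
Z: start t=316 >= t=414? ✗; end t=419 > t=426? ✗ → no.
Result: E, F, P.

E, F, P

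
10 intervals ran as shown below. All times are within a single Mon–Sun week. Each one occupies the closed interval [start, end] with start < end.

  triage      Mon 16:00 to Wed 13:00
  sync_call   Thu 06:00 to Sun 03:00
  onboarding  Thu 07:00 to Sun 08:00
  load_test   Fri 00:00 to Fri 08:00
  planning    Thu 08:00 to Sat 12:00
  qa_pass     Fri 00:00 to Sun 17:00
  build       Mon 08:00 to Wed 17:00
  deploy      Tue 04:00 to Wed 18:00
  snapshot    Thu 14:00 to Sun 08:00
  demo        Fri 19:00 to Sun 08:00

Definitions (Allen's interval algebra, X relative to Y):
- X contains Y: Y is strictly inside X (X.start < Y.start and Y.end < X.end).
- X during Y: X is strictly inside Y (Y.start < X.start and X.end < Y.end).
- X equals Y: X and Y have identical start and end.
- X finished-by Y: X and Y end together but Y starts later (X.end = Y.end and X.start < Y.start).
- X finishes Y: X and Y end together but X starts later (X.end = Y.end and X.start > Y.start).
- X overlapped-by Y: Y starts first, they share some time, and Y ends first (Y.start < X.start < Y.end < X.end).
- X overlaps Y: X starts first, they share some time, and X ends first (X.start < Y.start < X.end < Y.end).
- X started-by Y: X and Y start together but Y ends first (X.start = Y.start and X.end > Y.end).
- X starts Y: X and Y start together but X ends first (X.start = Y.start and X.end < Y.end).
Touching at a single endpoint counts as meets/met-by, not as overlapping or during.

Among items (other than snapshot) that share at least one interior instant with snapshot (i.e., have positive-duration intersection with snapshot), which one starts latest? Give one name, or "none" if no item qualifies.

demo

Target snapshot = [Thu 14:00, Sun 08:00].
build [Mon 08:00, Wed 17:00] → before → excluded.
demo [Fri 19:00, Sun 08:00] → finishes → candidate.
deploy [Tue 04:00, Wed 18:00] → before → excluded.
load_test [Fri 00:00, Fri 08:00] → during → candidate.
onboarding [Thu 07:00, Sun 08:00] → finished-by → candidate.
planning [Thu 08:00, Sat 12:00] → overlaps → candidate.
qa_pass [Fri 00:00, Sun 17:00] → overlapped-by → candidate.
sync_call [Thu 06:00, Sun 03:00] → overlaps → candidate.
triage [Mon 16:00, Wed 13:00] → before → excluded.
Among candidates, latest start is Fri 19:00 → demo.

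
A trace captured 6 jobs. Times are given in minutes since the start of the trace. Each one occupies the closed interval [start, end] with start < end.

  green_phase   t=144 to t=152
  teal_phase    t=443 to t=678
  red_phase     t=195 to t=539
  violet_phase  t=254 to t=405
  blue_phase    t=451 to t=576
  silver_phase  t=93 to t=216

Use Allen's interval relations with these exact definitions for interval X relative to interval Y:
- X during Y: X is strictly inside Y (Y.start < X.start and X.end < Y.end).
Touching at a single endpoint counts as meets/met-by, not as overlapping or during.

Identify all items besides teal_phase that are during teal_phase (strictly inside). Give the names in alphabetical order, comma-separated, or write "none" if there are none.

blue_phase

Target teal_phase = [t=443, t=678].
blue_phase [t=451, t=576] → during → yes.
green_phase [t=144, t=152] → before → no.
red_phase [t=195, t=539] → overlaps → no.
silver_phase [t=93, t=216] → before → no.
violet_phase [t=254, t=405] → before → no.
Result: blue_phase.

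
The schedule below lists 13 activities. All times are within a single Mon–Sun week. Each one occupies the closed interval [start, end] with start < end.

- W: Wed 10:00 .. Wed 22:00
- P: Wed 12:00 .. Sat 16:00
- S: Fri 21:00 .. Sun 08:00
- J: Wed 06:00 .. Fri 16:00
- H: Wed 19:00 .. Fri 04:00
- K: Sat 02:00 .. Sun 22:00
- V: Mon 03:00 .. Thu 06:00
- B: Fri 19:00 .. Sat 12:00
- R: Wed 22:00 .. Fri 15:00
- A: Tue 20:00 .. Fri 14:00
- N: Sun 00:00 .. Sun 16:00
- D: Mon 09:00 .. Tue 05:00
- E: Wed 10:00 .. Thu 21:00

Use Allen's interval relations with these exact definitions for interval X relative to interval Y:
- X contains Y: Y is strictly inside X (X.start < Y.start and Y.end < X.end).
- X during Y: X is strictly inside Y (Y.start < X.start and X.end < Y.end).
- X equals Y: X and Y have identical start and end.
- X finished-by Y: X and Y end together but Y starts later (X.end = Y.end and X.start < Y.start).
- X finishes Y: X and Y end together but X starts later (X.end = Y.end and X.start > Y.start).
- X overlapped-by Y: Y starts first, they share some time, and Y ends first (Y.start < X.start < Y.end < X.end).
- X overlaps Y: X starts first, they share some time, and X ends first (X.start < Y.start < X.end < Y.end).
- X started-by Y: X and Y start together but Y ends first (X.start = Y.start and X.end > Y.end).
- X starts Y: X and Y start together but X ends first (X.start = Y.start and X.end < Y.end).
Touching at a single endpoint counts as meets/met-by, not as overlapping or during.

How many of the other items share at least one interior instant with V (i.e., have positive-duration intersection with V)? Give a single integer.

8

Target V = [Mon 03:00, Thu 06:00].
A [Tue 20:00, Fri 14:00] → overlapped-by → counts.
B [Fri 19:00, Sat 12:00] → after → no.
D [Mon 09:00, Tue 05:00] → during → counts.
E [Wed 10:00, Thu 21:00] → overlapped-by → counts.
H [Wed 19:00, Fri 04:00] → overlapped-by → counts.
J [Wed 06:00, Fri 16:00] → overlapped-by → counts.
K [Sat 02:00, Sun 22:00] → after → no.
N [Sun 00:00, Sun 16:00] → after → no.
P [Wed 12:00, Sat 16:00] → overlapped-by → counts.
R [Wed 22:00, Fri 15:00] → overlapped-by → counts.
S [Fri 21:00, Sun 08:00] → after → no.
W [Wed 10:00, Wed 22:00] → during → counts.
Total: 8.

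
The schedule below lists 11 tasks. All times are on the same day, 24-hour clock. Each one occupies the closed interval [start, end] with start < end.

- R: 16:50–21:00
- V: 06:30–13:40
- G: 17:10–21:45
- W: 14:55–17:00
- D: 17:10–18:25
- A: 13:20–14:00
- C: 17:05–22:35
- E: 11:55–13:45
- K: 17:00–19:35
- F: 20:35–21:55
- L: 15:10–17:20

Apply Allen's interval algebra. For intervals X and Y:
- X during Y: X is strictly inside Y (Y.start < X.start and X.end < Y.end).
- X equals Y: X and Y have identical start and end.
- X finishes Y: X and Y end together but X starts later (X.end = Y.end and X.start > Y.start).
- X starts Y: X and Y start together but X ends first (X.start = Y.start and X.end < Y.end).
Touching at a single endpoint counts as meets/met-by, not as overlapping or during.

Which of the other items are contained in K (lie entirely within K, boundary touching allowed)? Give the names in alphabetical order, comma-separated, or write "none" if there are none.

D

Target K = [17:00, 19:35].
A [13:20, 14:00] → before → no.
C [17:05, 22:35] → overlapped-by → no.
D [17:10, 18:25] → during → yes.
E [11:55, 13:45] → before → no.
F [20:35, 21:55] → after → no.
G [17:10, 21:45] → overlapped-by → no.
L [15:10, 17:20] → overlaps → no.
R [16:50, 21:00] → contains → no.
V [06:30, 13:40] → before → no.
W [14:55, 17:00] → meets → no.
Result: D.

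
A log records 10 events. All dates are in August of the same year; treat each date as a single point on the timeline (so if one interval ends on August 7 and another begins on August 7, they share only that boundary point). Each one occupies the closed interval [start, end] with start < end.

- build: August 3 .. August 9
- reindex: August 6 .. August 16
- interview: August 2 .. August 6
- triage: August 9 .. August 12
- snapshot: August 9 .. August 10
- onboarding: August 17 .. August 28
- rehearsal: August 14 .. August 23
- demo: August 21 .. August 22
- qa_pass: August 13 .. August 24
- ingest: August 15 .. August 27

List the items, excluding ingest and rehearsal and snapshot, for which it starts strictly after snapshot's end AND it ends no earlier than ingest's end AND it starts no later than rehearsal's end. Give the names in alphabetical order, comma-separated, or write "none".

Conditions: its start is strictly after snapshot's end (X.start > August 10) AND its end is no earlier than ingest's end (X.end >= August 27) AND its start is no later than rehearsal's end (X.start <= August 23).
build: start August 3 > August 10? ✗; end August 9 >= August 27? ✗; start August 3 <= August 23? ✓ → no.
demo: start August 21 > August 10? ✓; end August 22 >= August 27? ✗; start August 21 <= August 23? ✓ → no.
interview: start August 2 > August 10? ✗; end August 6 >= August 27? ✗; start August 2 <= August 23? ✓ → no.
onboarding: start August 17 > August 10? ✓; end August 28 >= August 27? ✓; start August 17 <= August 23? ✓ → yes.
qa_pass: start August 13 > August 10? ✓; end August 24 >= August 27? ✗; start August 13 <= August 23? ✓ → no.
reindex: start August 6 > August 10? ✗; end August 16 >= August 27? ✗; start August 6 <= August 23? ✓ → no.
triage: start August 9 > August 10? ✗; end August 12 >= August 27? ✗; start August 9 <= August 23? ✓ → no.
Result: onboarding.

onboarding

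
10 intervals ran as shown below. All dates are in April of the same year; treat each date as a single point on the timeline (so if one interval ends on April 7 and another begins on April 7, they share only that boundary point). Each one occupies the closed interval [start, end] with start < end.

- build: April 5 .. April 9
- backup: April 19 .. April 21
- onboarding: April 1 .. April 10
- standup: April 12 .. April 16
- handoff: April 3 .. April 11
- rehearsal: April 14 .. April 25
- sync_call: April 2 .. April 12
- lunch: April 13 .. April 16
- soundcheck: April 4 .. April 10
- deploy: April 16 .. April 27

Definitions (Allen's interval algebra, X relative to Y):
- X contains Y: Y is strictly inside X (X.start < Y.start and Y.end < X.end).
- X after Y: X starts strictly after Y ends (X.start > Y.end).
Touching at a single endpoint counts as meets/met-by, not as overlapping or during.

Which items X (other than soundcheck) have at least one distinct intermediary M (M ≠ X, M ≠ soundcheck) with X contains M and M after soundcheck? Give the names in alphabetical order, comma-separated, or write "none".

Target soundcheck = [April 4, April 10].
Intermediaries M with M after soundcheck: backup, deploy, lunch, rehearsal, standup.
Via backup — items with X contains backup: deploy, rehearsal.
Via deploy — items with X contains deploy: none.
Via lunch — items with X contains lunch: none.
Via rehearsal — items with X contains rehearsal: none.
Via standup — items with X contains standup: none.
Union: deploy, rehearsal.

deploy, rehearsal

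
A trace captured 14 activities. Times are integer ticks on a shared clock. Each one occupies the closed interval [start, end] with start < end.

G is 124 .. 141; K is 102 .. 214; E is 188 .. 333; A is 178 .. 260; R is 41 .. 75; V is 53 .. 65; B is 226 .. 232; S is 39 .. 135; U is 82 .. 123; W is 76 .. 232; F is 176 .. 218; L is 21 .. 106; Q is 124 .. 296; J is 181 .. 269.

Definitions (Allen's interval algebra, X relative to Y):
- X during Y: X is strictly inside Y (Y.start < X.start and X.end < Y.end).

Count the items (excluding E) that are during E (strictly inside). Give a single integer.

Target E = [188, 333].
A [178, 260] → overlaps → no.
B [226, 232] → during → counts.
F [176, 218] → overlaps → no.
G [124, 141] → before → no.
J [181, 269] → overlaps → no.
K [102, 214] → overlaps → no.
L [21, 106] → before → no.
Q [124, 296] → overlaps → no.
R [41, 75] → before → no.
S [39, 135] → before → no.
U [82, 123] → before → no.
V [53, 65] → before → no.
W [76, 232] → overlaps → no.
Total: 1.

1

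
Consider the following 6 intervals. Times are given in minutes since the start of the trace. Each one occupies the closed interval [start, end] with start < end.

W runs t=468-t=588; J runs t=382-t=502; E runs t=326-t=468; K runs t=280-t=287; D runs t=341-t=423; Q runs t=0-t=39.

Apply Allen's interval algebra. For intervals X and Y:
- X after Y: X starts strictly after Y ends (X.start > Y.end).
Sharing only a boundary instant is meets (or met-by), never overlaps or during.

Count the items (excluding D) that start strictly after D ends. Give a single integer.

Target D = [t=341, t=423].
E [t=326, t=468] → contains → no.
J [t=382, t=502] → overlapped-by → no.
K [t=280, t=287] → before → no.
Q [t=0, t=39] → before → no.
W [t=468, t=588] → after → counts.
Total: 1.

1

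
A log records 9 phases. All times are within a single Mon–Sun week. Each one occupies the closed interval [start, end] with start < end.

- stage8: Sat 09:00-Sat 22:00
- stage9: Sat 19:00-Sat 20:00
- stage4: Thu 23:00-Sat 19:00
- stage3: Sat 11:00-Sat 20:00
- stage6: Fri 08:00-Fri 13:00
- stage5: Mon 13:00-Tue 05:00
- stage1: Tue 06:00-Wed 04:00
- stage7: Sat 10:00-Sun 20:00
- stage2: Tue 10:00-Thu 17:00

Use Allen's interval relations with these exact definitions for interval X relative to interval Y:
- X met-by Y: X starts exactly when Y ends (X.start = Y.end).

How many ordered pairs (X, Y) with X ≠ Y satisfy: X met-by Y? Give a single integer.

Checking all 72 ordered pairs for relation 'met-by'; matching pairs in alphabetical order:
(stage9, stage4): stage9 met-by stage4 ✓
Count: 1.

1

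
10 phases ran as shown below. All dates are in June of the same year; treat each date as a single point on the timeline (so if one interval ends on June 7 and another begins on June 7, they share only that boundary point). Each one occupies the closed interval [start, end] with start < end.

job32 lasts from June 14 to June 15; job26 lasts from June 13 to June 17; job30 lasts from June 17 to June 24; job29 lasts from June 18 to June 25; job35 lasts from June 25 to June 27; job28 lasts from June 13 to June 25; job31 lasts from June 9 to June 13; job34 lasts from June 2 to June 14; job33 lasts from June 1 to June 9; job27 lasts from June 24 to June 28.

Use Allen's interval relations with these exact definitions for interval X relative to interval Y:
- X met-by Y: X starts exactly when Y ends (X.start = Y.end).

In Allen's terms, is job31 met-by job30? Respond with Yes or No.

No

job31 = [June 9, June 13], job30 = [June 17, June 24].
Actual relation of job31 to job30: before.
Asked whether 'met-by' holds → No.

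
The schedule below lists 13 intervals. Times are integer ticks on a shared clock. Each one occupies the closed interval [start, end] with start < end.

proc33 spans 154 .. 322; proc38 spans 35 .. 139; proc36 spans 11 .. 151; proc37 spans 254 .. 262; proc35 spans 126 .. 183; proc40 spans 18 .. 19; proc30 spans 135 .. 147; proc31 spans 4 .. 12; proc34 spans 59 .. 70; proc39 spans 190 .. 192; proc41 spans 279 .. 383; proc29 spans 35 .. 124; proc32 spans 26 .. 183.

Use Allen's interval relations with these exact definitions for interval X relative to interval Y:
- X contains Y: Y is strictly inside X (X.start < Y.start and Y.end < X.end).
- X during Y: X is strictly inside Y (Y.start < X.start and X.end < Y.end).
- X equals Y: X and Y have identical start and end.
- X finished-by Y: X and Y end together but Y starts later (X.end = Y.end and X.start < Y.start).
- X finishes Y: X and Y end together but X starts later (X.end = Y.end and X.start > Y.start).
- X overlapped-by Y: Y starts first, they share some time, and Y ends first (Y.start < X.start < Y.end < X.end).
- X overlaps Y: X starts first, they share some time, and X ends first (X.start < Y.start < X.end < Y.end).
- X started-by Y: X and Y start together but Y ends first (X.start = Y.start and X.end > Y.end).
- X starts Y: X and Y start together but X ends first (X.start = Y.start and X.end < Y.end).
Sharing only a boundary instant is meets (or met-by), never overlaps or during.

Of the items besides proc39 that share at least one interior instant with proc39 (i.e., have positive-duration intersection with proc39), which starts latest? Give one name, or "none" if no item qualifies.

Target proc39 = [190, 192].
proc29 [35, 124] → before → excluded.
proc30 [135, 147] → before → excluded.
proc31 [4, 12] → before → excluded.
proc32 [26, 183] → before → excluded.
proc33 [154, 322] → contains → candidate.
proc34 [59, 70] → before → excluded.
proc35 [126, 183] → before → excluded.
proc36 [11, 151] → before → excluded.
proc37 [254, 262] → after → excluded.
proc38 [35, 139] → before → excluded.
proc40 [18, 19] → before → excluded.
proc41 [279, 383] → after → excluded.
Among candidates, latest start is 154 → proc33.

proc33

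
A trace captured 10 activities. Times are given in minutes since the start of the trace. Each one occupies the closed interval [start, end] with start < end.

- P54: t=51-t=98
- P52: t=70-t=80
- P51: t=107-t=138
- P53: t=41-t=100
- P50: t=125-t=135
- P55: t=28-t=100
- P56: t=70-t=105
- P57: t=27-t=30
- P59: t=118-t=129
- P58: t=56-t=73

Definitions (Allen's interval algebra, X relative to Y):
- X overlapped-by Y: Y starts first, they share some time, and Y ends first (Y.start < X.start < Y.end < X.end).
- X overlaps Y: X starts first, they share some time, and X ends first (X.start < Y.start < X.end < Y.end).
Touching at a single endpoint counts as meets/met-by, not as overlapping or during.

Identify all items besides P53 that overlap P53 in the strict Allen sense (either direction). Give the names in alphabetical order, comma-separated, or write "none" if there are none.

P56

Target P53 = [t=41, t=100].
P50 [t=125, t=135] → after → no.
P51 [t=107, t=138] → after → no.
P52 [t=70, t=80] → during → no.
P54 [t=51, t=98] → during → no.
P55 [t=28, t=100] → finished-by → no.
P56 [t=70, t=105] → overlapped-by → yes.
P57 [t=27, t=30] → before → no.
P58 [t=56, t=73] → during → no.
P59 [t=118, t=129] → after → no.
Result: P56.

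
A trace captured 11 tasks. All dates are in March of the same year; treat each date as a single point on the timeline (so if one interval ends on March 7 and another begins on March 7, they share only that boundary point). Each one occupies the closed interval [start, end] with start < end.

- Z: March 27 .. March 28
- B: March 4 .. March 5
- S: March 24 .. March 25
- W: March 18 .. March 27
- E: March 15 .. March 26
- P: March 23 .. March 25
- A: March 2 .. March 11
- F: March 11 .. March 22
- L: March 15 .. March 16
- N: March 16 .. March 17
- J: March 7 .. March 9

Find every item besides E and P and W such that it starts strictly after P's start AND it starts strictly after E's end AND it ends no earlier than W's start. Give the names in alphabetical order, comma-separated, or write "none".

Conditions: its start is strictly after P's start (X.start > March 23) AND its start is strictly after E's end (X.start > March 26) AND its end is no earlier than W's start (X.end >= March 18).
A: start March 2 > March 23? ✗; start March 2 > March 26? ✗; end March 11 >= March 18? ✗ → no.
B: start March 4 > March 23? ✗; start March 4 > March 26? ✗; end March 5 >= March 18? ✗ → no.
F: start March 11 > March 23? ✗; start March 11 > March 26? ✗; end March 22 >= March 18? ✓ → no.
J: start March 7 > March 23? ✗; start March 7 > March 26? ✗; end March 9 >= March 18? ✗ → no.
L: start March 15 > March 23? ✗; start March 15 > March 26? ✗; end March 16 >= March 18? ✗ → no.
N: start March 16 > March 23? ✗; start March 16 > March 26? ✗; end March 17 >= March 18? ✗ → no.
S: start March 24 > March 23? ✓; start March 24 > March 26? ✗; end March 25 >= March 18? ✓ → no.
Z: start March 27 > March 23? ✓; start March 27 > March 26? ✓; end March 28 >= March 18? ✓ → yes.
Result: Z.

Z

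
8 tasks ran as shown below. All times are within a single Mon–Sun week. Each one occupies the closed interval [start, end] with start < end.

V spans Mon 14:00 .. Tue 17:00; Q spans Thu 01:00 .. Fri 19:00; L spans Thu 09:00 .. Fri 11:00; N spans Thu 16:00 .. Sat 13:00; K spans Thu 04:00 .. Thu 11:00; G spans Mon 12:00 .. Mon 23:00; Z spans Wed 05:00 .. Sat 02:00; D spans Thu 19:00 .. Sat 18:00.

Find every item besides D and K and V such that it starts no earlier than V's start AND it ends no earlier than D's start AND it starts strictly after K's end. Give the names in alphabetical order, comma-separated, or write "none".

N

Conditions: its start is no earlier than V's start (X.start >= Mon 14:00) AND its end is no earlier than D's start (X.end >= Thu 19:00) AND its start is strictly after K's end (X.start > Thu 11:00).
G: start Mon 12:00 >= Mon 14:00? ✗; end Mon 23:00 >= Thu 19:00? ✗; start Mon 12:00 > Thu 11:00? ✗ → no.
L: start Thu 09:00 >= Mon 14:00? ✓; end Fri 11:00 >= Thu 19:00? ✓; start Thu 09:00 > Thu 11:00? ✗ → no.
N: start Thu 16:00 >= Mon 14:00? ✓; end Sat 13:00 >= Thu 19:00? ✓; start Thu 16:00 > Thu 11:00? ✓ → yes.
Q: start Thu 01:00 >= Mon 14:00? ✓; end Fri 19:00 >= Thu 19:00? ✓; start Thu 01:00 > Thu 11:00? ✗ → no.
Z: start Wed 05:00 >= Mon 14:00? ✓; end Sat 02:00 >= Thu 19:00? ✓; start Wed 05:00 > Thu 11:00? ✗ → no.
Result: N.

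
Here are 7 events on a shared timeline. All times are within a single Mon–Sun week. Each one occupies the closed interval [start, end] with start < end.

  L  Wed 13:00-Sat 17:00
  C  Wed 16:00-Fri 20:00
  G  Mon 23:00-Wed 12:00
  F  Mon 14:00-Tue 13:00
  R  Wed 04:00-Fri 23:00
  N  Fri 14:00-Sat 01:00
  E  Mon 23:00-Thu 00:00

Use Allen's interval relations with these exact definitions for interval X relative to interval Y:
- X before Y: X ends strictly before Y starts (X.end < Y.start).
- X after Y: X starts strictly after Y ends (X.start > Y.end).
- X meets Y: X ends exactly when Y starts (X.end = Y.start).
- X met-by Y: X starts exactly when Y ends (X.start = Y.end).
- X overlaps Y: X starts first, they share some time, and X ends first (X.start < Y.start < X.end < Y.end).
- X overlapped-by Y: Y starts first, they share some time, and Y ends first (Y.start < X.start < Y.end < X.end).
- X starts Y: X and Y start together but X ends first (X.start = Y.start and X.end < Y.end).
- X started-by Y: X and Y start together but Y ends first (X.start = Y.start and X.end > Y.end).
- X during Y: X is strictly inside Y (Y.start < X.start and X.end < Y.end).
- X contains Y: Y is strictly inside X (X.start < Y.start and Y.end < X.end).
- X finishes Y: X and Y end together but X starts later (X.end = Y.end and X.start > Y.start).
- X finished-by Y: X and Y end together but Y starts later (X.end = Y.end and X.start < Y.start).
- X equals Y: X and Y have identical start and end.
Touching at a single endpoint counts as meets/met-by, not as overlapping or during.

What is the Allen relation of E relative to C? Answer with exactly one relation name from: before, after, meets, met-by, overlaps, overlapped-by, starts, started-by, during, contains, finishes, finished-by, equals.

overlaps

E = [Mon 23:00, Thu 00:00]; C = [Wed 16:00, Fri 20:00].
Compare endpoints: E.start < C.start, E.start < C.end, E.end > C.start, E.end < C.end.
That pattern is 'overlaps'.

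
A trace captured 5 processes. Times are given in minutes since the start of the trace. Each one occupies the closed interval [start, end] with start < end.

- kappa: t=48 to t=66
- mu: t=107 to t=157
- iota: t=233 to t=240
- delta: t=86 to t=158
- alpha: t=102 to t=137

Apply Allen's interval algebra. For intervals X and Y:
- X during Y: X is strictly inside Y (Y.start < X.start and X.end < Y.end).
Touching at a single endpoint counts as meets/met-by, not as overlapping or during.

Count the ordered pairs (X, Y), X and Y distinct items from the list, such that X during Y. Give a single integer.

2

Checking all 20 ordered pairs for relation 'during'; matching pairs in alphabetical order:
(alpha, delta): alpha during delta ✓
(mu, delta): mu during delta ✓
Count: 2.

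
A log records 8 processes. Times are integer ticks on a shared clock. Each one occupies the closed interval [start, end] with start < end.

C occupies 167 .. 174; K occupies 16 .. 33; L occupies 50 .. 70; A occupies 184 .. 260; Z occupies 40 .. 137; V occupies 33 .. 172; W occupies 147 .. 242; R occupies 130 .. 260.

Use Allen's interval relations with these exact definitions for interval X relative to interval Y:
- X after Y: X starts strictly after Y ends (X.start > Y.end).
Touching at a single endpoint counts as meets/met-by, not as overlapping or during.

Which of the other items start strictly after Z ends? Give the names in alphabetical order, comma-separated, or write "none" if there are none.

Target Z = [40, 137].
A [184, 260] → after → yes.
C [167, 174] → after → yes.
K [16, 33] → before → no.
L [50, 70] → during → no.
R [130, 260] → overlapped-by → no.
V [33, 172] → contains → no.
W [147, 242] → after → yes.
Result: A, C, W.

A, C, W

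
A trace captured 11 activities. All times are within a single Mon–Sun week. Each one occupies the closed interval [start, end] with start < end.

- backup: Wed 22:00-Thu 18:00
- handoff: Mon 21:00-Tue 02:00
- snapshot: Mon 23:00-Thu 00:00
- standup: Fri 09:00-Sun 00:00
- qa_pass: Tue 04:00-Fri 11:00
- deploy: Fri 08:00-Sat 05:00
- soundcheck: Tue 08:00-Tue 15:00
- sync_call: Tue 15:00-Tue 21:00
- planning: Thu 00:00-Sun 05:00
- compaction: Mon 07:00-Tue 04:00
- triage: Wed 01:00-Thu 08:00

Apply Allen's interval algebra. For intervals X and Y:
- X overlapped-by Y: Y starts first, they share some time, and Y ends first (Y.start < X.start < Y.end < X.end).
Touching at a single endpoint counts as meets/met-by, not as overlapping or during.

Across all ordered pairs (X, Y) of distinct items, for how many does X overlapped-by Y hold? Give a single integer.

12

Checking all 110 ordered pairs for relation 'overlapped-by'; matching pairs in alphabetical order:
(backup, snapshot): backup overlapped-by snapshot ✓
(backup, triage): backup overlapped-by triage ✓
(deploy, qa_pass): deploy overlapped-by qa_pass ✓
(planning, backup): planning overlapped-by backup ✓
(planning, qa_pass): planning overlapped-by qa_pass ✓
(planning, triage): planning overlapped-by triage ✓
(qa_pass, snapshot): qa_pass overlapped-by snapshot ✓
(snapshot, compaction): snapshot overlapped-by compaction ✓
(snapshot, handoff): snapshot overlapped-by handoff ✓
(standup, deploy): standup overlapped-by deploy ✓
(standup, qa_pass): standup overlapped-by qa_pass ✓
(triage, snapshot): triage overlapped-by snapshot ✓
Count: 12.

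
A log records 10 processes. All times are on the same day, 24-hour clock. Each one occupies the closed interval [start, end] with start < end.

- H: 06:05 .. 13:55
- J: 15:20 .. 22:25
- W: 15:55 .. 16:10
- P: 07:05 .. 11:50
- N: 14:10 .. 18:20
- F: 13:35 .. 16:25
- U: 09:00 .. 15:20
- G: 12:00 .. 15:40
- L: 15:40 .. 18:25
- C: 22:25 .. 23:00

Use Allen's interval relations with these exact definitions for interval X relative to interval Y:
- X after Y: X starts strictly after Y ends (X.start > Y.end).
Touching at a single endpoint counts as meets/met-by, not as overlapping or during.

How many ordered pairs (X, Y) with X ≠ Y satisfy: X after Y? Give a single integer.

Checking all 90 ordered pairs for relation 'after'; matching pairs in alphabetical order:
(C, F): C after F ✓
(C, G): C after G ✓
(C, H): C after H ✓
(C, L): C after L ✓
(C, N): C after N ✓
(C, P): C after P ✓
(C, U): C after U ✓
(C, W): C after W ✓
(F, P): F after P ✓
(G, P): G after P ✓
(J, H): J after H ✓
(J, P): J after P ✓
(L, H): L after H ✓
(L, P): L after P ✓
(L, U): L after U ✓
(N, H): N after H ✓
(N, P): N after P ✓
(W, G): W after G ✓
(W, H): W after H ✓
(W, P): W after P ✓
(W, U): W after U ✓
Count: 21.

21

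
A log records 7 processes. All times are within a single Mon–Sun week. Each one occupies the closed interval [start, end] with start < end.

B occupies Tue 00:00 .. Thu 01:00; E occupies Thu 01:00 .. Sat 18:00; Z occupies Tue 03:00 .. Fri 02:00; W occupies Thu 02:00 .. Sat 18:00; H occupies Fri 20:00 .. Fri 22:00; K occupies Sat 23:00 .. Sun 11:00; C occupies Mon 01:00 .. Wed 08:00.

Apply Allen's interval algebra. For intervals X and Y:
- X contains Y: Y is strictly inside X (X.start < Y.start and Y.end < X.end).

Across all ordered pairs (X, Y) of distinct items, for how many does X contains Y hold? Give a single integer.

Checking all 42 ordered pairs for relation 'contains'; matching pairs in alphabetical order:
(E, H): E contains H ✓
(W, H): W contains H ✓
Count: 2.

2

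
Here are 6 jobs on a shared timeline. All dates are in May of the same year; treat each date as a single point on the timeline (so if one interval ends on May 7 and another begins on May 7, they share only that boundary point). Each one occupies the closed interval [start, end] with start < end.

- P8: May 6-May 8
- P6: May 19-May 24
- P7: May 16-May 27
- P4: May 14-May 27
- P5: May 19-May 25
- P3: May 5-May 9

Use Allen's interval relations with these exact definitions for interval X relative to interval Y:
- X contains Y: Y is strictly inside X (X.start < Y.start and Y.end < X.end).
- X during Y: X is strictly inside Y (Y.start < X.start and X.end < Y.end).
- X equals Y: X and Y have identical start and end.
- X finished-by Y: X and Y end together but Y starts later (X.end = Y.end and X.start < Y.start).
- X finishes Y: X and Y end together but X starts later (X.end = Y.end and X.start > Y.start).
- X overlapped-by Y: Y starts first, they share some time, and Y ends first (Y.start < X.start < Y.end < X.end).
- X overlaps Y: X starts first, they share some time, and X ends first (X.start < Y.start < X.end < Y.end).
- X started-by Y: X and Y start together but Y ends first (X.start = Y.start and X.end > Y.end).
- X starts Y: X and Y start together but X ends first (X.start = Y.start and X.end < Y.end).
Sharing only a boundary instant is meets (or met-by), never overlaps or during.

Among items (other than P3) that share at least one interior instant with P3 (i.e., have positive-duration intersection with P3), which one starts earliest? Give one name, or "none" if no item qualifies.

Target P3 = [May 5, May 9].
P4 [May 14, May 27] → after → excluded.
P5 [May 19, May 25] → after → excluded.
P6 [May 19, May 24] → after → excluded.
P7 [May 16, May 27] → after → excluded.
P8 [May 6, May 8] → during → candidate.
Among candidates, earliest start is May 6 → P8.

P8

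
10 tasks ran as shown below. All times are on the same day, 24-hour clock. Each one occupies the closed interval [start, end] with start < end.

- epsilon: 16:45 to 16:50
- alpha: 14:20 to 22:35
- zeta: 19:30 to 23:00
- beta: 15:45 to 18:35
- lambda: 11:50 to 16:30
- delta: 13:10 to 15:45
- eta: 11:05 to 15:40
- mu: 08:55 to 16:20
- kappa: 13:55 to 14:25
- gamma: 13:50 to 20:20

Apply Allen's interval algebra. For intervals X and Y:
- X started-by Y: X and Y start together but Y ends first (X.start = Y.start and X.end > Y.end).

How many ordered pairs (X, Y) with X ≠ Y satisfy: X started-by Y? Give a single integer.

Checking all 90 ordered pairs for relation 'started-by'; matching pairs in alphabetical order:
No pair satisfies it.
Count: 0.

0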